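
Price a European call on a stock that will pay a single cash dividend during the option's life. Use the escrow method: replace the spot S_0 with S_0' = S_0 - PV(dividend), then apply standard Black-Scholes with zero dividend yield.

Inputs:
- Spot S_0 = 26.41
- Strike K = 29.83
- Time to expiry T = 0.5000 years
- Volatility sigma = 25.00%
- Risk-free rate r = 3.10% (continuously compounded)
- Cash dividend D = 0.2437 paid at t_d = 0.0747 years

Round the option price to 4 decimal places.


Answer: Price = 0.7554

Derivation:
PV(D) = D * exp(-r * t_d) = 0.2437 * 0.99768698 = 0.24313632
S_0' = S_0 - PV(D) = 26.4100 - 0.24313632 = 26.16686368
d1 = (ln(S_0'/K) + (r + sigma^2/2)*T) / (sigma*sqrt(T)) = -0.56509560
d2 = d1 - sigma*sqrt(T) = -0.74187230
exp(-rT) = 0.98461951
N(d1) = 0.28600437; N(d2) = 0.22908236
C = S_0' * N(d1) - K * exp(-rT) * N(d2) = 26.16686368 * 0.28600437 - 29.8300 * 0.98461951 * 0.22908236 = 0.7554


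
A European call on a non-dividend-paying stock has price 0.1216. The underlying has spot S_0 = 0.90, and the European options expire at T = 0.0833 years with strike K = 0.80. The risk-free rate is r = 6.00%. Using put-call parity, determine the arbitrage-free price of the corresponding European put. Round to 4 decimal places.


Put-call parity: C - P = S_0 * exp(-qT) - K * exp(-rT).
S_0 * exp(-qT) = 0.9000 * 1.00000000 = 0.90000000
K * exp(-rT) = 0.8000 * 0.99501447 = 0.79601158
P = C - S*exp(-qT) + K*exp(-rT)
P = 0.1216 - 0.90000000 + 0.79601158 = 0.0176

Answer: Put price = 0.0176


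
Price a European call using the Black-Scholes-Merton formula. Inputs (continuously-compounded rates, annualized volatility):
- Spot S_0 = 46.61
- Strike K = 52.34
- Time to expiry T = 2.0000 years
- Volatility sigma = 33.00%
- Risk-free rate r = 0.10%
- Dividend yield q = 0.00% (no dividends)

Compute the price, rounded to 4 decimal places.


d1 = (ln(S/K) + (r - q + 0.5*sigma^2) * T) / (sigma * sqrt(T)) = -0.01081185
d2 = d1 - sigma * sqrt(T) = -0.47750232
exp(-rT) = 0.99800200; exp(-qT) = 1.00000000
C = S_0 * exp(-qT) * N(d1) - K * exp(-rT) * N(d2)
N(d1) = 0.49568678; N(d2) = 0.31650223
C = 46.6100 * 1.00000000 * 0.49568678 - 52.3400 * 0.99800200 * 0.31650223 = 6.5713

Answer: Price = 6.5713


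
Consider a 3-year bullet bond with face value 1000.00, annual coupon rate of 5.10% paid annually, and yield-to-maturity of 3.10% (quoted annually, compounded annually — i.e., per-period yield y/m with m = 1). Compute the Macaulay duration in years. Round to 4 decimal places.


Answer: Macaulay duration = 2.8609 years

Derivation:
Coupon per period c = face * coupon_rate / m = 51.000000
Periods per year m = 1; per-period yield y/m = 0.031000
Number of cashflows N = 3
Cashflows (t years, CF_t, discount factor 1/(1+y/m)^(m*t), PV):
  t = 1.0000: CF_t = 51.000000, DF = 0.969932, PV = 49.466537
  t = 2.0000: CF_t = 51.000000, DF = 0.940768, PV = 47.979183
  t = 3.0000: CF_t = 1051.000000, DF = 0.912481, PV = 959.017915
Price P = sum_t PV_t = 1056.463635
Macaulay numerator sum_t t * PV_t:
  t * PV_t at t = 1.0000: 49.466537
  t * PV_t at t = 2.0000: 95.958365
  t * PV_t at t = 3.0000: 2877.053745
Macaulay duration D = (sum_t t * PV_t) / P = 3022.478648 / 1056.463635 = 2.860940


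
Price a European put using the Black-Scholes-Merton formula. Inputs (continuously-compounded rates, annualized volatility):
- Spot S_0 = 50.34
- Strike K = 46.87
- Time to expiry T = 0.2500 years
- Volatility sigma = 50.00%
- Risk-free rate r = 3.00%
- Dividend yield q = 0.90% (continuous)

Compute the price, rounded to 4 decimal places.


Answer: Price = 3.1817

Derivation:
d1 = (ln(S/K) + (r - q + 0.5*sigma^2) * T) / (sigma * sqrt(T)) = 0.43168871
d2 = d1 - sigma * sqrt(T) = 0.18168871
exp(-rT) = 0.99252805; exp(-qT) = 0.99775253
P = K * exp(-rT) * N(-d2) - S_0 * exp(-qT) * N(-d1)
N(-d1) = 0.33298384; N(-d2) = 0.42791351
P = 46.8700 * 0.99252805 * 0.42791351 - 50.3400 * 0.99775253 * 0.33298384 = 3.1817


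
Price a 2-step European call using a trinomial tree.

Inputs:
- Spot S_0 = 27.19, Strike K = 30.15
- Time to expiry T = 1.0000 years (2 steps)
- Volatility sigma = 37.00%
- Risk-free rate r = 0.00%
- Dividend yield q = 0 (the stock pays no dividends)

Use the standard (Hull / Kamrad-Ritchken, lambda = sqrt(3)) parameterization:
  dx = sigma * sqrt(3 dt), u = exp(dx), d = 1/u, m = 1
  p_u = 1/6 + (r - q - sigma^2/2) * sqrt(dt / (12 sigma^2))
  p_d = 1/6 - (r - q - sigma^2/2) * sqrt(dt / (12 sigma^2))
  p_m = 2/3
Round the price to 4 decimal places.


dt = T/N = 0.500000; dx = sigma*sqrt(3*dt) = 0.453156
u = exp(dx) = 1.573269; d = 1/u = 0.635619
p_u = 0.128904, p_m = 0.666667, p_d = 0.204430
Discount per step: exp(-r*dt) = 1.000000
Stock lattice S(k, j) with j the centered position index:
  k=0: S(0,+0) = 27.1900
  k=1: S(1,-1) = 17.2825; S(1,+0) = 27.1900; S(1,+1) = 42.7772
  k=2: S(2,-2) = 10.9851; S(2,-1) = 17.2825; S(2,+0) = 27.1900; S(2,+1) = 42.7772; S(2,+2) = 67.3000
Terminal payoffs V(N, j) = max(S_T - K, 0):
  V(2,-2) = 0.000000; V(2,-1) = 0.000000; V(2,+0) = 0.000000; V(2,+1) = 12.627183; V(2,+2) = 37.150015
Backward induction: V(k, j) = exp(-r*dt) * [p_u * V(k+1, j+1) + p_m * V(k+1, j) + p_d * V(k+1, j-1)]
  V(1,-1) = exp(-r*dt) * [p_u*0.000000 + p_m*0.000000 + p_d*0.000000] = 0.000000
  V(1,+0) = exp(-r*dt) * [p_u*12.627183 + p_m*0.000000 + p_d*0.000000] = 1.627691
  V(1,+1) = exp(-r*dt) * [p_u*37.150015 + p_m*12.627183 + p_d*0.000000] = 13.206897
  V(0,+0) = exp(-r*dt) * [p_u*13.206897 + p_m*1.627691 + p_d*0.000000] = 2.787545

Answer: Price = V(0,0) = 2.7875


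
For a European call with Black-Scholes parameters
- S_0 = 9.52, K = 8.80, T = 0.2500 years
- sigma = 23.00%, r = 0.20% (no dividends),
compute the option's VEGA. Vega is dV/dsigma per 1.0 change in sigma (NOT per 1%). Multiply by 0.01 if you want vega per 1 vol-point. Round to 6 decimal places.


d1 = 0.7457011071; d2 = 0.6307011071
phi(d1) = 0.3021071257; exp(-qT) = 1.0000000000; exp(-rT) = 0.9995001250
Vega = S * exp(-qT) * phi(d1) * sqrt(T) = 9.5200 * 1.0000000000 * 0.3021071257 * 0.5000000000 = 1.438030

Answer: Vega = 1.438030


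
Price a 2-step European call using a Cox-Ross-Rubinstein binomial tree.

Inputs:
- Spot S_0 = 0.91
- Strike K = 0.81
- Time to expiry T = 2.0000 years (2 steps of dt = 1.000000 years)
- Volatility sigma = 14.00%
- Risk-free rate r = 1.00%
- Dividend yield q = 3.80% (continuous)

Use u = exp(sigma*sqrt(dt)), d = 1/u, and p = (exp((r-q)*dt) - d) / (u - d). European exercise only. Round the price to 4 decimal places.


dt = T/N = 1.000000
u = exp(sigma*sqrt(dt)) = 1.150274; d = 1/u = 0.869358
p = (exp((r-q)*dt) - d) / (u - d) = 0.366765
Discount per step: exp(-r*dt) = 0.990050
Stock lattice S(k, i) with i counting down-moves:
  k=0: S(0,0) = 0.9100
  k=1: S(1,0) = 1.0467; S(1,1) = 0.7911
  k=2: S(2,0) = 1.2040; S(2,1) = 0.9100; S(2,2) = 0.6878
Terminal payoffs V(N, i) = max(S_T - K, 0):
  V(2,0) = 0.394048; V(2,1) = 0.100000; V(2,2) = 0.000000
Backward induction: V(k, i) = exp(-r*dt) * [p * V(k+1, i) + (1-p) * V(k+1, i+1)].
  V(1,0) = exp(-r*dt) * [p*0.394048 + (1-p)*0.100000] = 0.205779
  V(1,1) = exp(-r*dt) * [p*0.100000 + (1-p)*0.000000] = 0.036312
  V(0,0) = exp(-r*dt) * [p*0.205779 + (1-p)*0.036312] = 0.097486

Answer: Price = V(0,0) = 0.0975


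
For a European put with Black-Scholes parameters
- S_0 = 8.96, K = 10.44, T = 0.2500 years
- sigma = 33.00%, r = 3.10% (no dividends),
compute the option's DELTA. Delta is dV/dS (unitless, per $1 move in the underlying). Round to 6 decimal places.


Answer: Delta = -0.787287

Derivation:
d1 = -0.7970415483; d2 = -0.9620415483
phi(d1) = 0.2903767248; exp(-qT) = 1.0000000000; exp(-rT) = 0.9922799538
N(-d1) = 0.7872865492
Delta = -exp(-qT) * N(-d1) = -1.0000000000 * 0.7872865492 = -0.787287


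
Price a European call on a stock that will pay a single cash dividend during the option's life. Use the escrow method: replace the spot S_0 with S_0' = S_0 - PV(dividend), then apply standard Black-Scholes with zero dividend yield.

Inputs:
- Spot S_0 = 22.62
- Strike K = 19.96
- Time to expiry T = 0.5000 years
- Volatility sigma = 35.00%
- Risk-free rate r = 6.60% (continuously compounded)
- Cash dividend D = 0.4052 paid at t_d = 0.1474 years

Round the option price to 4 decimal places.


PV(D) = D * exp(-r * t_d) = 0.4052 * 0.99031877 = 0.40127716
S_0' = S_0 - PV(D) = 22.6200 - 0.40127716 = 22.21872284
d1 = (ln(S_0'/K) + (r + sigma^2/2)*T) / (sigma*sqrt(T)) = 0.69025757
d2 = d1 - sigma*sqrt(T) = 0.44277020
exp(-rT) = 0.96753856
N(d1) = 0.75498389; N(d2) = 0.67103402
C = S_0' * N(d1) - K * exp(-rT) * N(d2) = 22.21872284 * 0.75498389 - 19.9600 * 0.96753856 * 0.67103402 = 3.8157

Answer: Price = 3.8157


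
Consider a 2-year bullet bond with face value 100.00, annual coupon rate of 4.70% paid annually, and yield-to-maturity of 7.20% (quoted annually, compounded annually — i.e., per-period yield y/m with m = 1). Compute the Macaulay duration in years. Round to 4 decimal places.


Answer: Macaulay duration = 1.9541 years

Derivation:
Coupon per period c = face * coupon_rate / m = 4.700000
Periods per year m = 1; per-period yield y/m = 0.072000
Number of cashflows N = 2
Cashflows (t years, CF_t, discount factor 1/(1+y/m)^(m*t), PV):
  t = 1.0000: CF_t = 4.700000, DF = 0.932836, PV = 4.384328
  t = 2.0000: CF_t = 104.700000, DF = 0.870183, PV = 91.108125
Price P = sum_t PV_t = 95.492454
Macaulay numerator sum_t t * PV_t:
  t * PV_t at t = 1.0000: 4.384328
  t * PV_t at t = 2.0000: 182.216251
Macaulay duration D = (sum_t t * PV_t) / P = 186.600579 / 95.492454 = 1.954087


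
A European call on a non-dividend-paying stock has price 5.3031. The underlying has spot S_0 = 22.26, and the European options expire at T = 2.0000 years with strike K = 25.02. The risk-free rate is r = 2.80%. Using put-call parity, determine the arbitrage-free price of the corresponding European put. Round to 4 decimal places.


Put-call parity: C - P = S_0 * exp(-qT) - K * exp(-rT).
S_0 * exp(-qT) = 22.2600 * 1.00000000 = 22.26000000
K * exp(-rT) = 25.0200 * 0.94553914 = 23.65738918
P = C - S*exp(-qT) + K*exp(-rT)
P = 5.3031 - 22.26000000 + 23.65738918 = 6.7005

Answer: Put price = 6.7005


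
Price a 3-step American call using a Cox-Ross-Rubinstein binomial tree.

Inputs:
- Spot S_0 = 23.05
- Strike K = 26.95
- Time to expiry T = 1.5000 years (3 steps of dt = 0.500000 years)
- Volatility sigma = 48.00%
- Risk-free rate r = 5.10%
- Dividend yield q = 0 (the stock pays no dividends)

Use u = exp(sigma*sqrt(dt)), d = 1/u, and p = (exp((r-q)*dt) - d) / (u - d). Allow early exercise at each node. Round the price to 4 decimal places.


Answer: Price = V(0,0) = 4.8704

Derivation:
dt = T/N = 0.500000
u = exp(sigma*sqrt(dt)) = 1.404121; d = 1/u = 0.712189
p = (exp((r-q)*dt) - d) / (u - d) = 0.453280
Discount per step: exp(-r*dt) = 0.974822
Stock lattice S(k, i) with i counting down-moves:
  k=0: S(0,0) = 23.0500
  k=1: S(1,0) = 32.3650; S(1,1) = 16.4160
  k=2: S(2,0) = 45.4443; S(2,1) = 23.0500; S(2,2) = 11.6913
  k=3: S(3,0) = 63.8093; S(3,1) = 32.3650; S(3,2) = 16.4160; S(3,3) = 8.3264
Terminal payoffs V(N, i) = max(S_T - K, 0):
  V(3,0) = 36.859337; V(3,1) = 5.414982; V(3,2) = 0.000000; V(3,3) = 0.000000
Backward induction: V(k, i) = exp(-r*dt) * [p * V(k+1, i) + (1-p) * V(k+1, i+1)]; then take max(V_cont, immediate exercise) for American.
  V(2,0) = exp(-r*dt) * [p*36.859337 + (1-p)*5.414982] = 19.172877; exercise = 18.494340; V(2,0) = max -> 19.172877
  V(2,1) = exp(-r*dt) * [p*5.414982 + (1-p)*0.000000] = 2.392703; exercise = 0.000000; V(2,1) = max -> 2.392703
  V(2,2) = exp(-r*dt) * [p*0.000000 + (1-p)*0.000000] = 0.000000; exercise = 0.000000; V(2,2) = max -> 0.000000
  V(1,0) = exp(-r*dt) * [p*19.172877 + (1-p)*2.392703] = 9.747070; exercise = 5.414982; V(1,0) = max -> 9.747070
  V(1,1) = exp(-r*dt) * [p*2.392703 + (1-p)*0.000000] = 1.057257; exercise = 0.000000; V(1,1) = max -> 1.057257
  V(0,0) = exp(-r*dt) * [p*9.747070 + (1-p)*1.057257] = 4.870382; exercise = 0.000000; V(0,0) = max -> 4.870382


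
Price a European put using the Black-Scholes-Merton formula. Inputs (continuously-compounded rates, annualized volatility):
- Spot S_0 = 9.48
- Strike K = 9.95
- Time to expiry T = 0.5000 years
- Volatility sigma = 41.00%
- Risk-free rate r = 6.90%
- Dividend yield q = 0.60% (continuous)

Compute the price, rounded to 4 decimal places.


d1 = (ln(S/K) + (r - q + 0.5*sigma^2) * T) / (sigma * sqrt(T)) = 0.08670428
d2 = d1 - sigma * sqrt(T) = -0.20320950
exp(-rT) = 0.96608834; exp(-qT) = 0.99700450
P = K * exp(-rT) * N(-d2) - S_0 * exp(-qT) * N(-d1)
N(-d1) = 0.46545329; N(-d2) = 0.58051436
P = 9.9500 * 0.96608834 * 0.58051436 - 9.4800 * 0.99700450 * 0.46545329 = 1.1810

Answer: Price = 1.1810


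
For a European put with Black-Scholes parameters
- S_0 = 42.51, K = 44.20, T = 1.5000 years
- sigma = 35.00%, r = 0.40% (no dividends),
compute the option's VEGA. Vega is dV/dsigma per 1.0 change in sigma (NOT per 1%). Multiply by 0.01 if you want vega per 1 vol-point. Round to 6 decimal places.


Answer: Vega = 20.575410

Derivation:
d1 = 0.1373803397; d2 = -0.2912803652
phi(d1) = 0.3951952976; exp(-qT) = 1.0000000000; exp(-rT) = 0.9940179641
Vega = S * exp(-qT) * phi(d1) * sqrt(T) = 42.5100 * 1.0000000000 * 0.3951952976 * 1.2247448714 = 20.575410


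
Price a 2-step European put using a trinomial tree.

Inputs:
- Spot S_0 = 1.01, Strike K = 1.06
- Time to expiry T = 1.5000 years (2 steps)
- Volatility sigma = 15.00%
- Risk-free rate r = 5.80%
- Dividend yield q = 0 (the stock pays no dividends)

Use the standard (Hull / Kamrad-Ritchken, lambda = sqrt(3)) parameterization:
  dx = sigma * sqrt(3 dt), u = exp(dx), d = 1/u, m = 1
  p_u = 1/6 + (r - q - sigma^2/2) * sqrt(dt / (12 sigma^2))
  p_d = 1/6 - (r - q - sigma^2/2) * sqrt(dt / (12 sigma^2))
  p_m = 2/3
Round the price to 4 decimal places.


dt = T/N = 0.750000; dx = sigma*sqrt(3*dt) = 0.225000
u = exp(dx) = 1.252323; d = 1/u = 0.798516
p_u = 0.244583, p_m = 0.666667, p_d = 0.088750
Discount per step: exp(-r*dt) = 0.957433
Stock lattice S(k, j) with j the centered position index:
  k=0: S(0,+0) = 1.0100
  k=1: S(1,-1) = 0.8065; S(1,+0) = 1.0100; S(1,+1) = 1.2648
  k=2: S(2,-2) = 0.6440; S(2,-1) = 0.8065; S(2,+0) = 1.0100; S(2,+1) = 1.2648; S(2,+2) = 1.5840
Terminal payoffs V(N, j) = max(K - S_T, 0):
  V(2,-2) = 0.415996; V(2,-1) = 0.253499; V(2,+0) = 0.050000; V(2,+1) = 0.000000; V(2,+2) = 0.000000
Backward induction: V(k, j) = exp(-r*dt) * [p_u * V(k+1, j+1) + p_m * V(k+1, j) + p_d * V(k+1, j-1)]
  V(1,-1) = exp(-r*dt) * [p_u*0.050000 + p_m*0.253499 + p_d*0.415996] = 0.208862
  V(1,+0) = exp(-r*dt) * [p_u*0.000000 + p_m*0.050000 + p_d*0.253499] = 0.053455
  V(1,+1) = exp(-r*dt) * [p_u*0.000000 + p_m*0.000000 + p_d*0.050000] = 0.004249
  V(0,+0) = exp(-r*dt) * [p_u*0.004249 + p_m*0.053455 + p_d*0.208862] = 0.052862

Answer: Price = V(0,0) = 0.0529


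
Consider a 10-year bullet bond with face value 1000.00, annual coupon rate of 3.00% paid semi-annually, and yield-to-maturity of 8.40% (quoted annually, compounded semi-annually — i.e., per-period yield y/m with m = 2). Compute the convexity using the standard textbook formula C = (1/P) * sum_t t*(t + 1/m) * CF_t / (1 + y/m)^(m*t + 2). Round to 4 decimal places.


Coupon per period c = face * coupon_rate / m = 15.000000
Periods per year m = 2; per-period yield y/m = 0.042000
Number of cashflows N = 20
Cashflows (t years, CF_t, discount factor 1/(1+y/m)^(m*t), PV):
  t = 0.5000: CF_t = 15.000000, DF = 0.959693, PV = 14.395393
  t = 1.0000: CF_t = 15.000000, DF = 0.921010, PV = 13.815157
  t = 1.5000: CF_t = 15.000000, DF = 0.883887, PV = 13.258308
  t = 2.0000: CF_t = 15.000000, DF = 0.848260, PV = 12.723904
  t = 2.5000: CF_t = 15.000000, DF = 0.814069, PV = 12.211040
  t = 3.0000: CF_t = 15.000000, DF = 0.781257, PV = 11.718849
  t = 3.5000: CF_t = 15.000000, DF = 0.749766, PV = 11.246496
  t = 4.0000: CF_t = 15.000000, DF = 0.719545, PV = 10.793182
  t = 4.5000: CF_t = 15.000000, DF = 0.690543, PV = 10.358140
  t = 5.0000: CF_t = 15.000000, DF = 0.662709, PV = 9.940634
  t = 5.5000: CF_t = 15.000000, DF = 0.635997, PV = 9.539956
  t = 6.0000: CF_t = 15.000000, DF = 0.610362, PV = 9.155428
  t = 6.5000: CF_t = 15.000000, DF = 0.585760, PV = 8.786399
  t = 7.0000: CF_t = 15.000000, DF = 0.562150, PV = 8.432245
  t = 7.5000: CF_t = 15.000000, DF = 0.539491, PV = 8.092365
  t = 8.0000: CF_t = 15.000000, DF = 0.517746, PV = 7.766185
  t = 8.5000: CF_t = 15.000000, DF = 0.496877, PV = 7.453153
  t = 9.0000: CF_t = 15.000000, DF = 0.476849, PV = 7.152738
  t = 9.5000: CF_t = 15.000000, DF = 0.457629, PV = 6.864432
  t = 10.0000: CF_t = 1015.000000, DF = 0.439183, PV = 445.770847
Price P = sum_t PV_t = 639.474851
Convexity numerator sum_t t*(t + 1/m) * CF_t / (1+y/m)^(m*t + 2):
  t = 0.5000: term = 6.629154
  t = 1.0000: term = 19.085856
  t = 1.5000: term = 36.633121
  t = 2.0000: term = 58.594243
  t = 2.5000: term = 84.348719
  t = 3.0000: term = 113.328413
  t = 3.5000: term = 145.013964
  t = 4.0000: term = 178.931406
  t = 4.5000: term = 214.649000
  t = 5.0000: term = 251.774258
  t = 5.5000: term = 289.951161
  t = 6.0000: term = 328.857538
  t = 6.5000: term = 368.202617
  t = 7.0000: term = 407.724735
  t = 7.5000: term = 447.189180
  t = 8.0000: term = 486.386184
  t = 8.5000: term = 525.129038
  t = 9.0000: term = 563.252327
  t = 9.5000: term = 600.610287
  t = 10.0000: term = 43108.759338
Convexity = (1/P) * sum = 48235.050538 / 639.474851 = 75.429160

Answer: Convexity = 75.4292


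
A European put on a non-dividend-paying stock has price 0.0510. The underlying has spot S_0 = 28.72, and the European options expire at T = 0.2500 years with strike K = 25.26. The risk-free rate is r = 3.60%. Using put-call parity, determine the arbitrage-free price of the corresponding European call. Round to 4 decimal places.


Answer: Call price = 3.7373

Derivation:
Put-call parity: C - P = S_0 * exp(-qT) - K * exp(-rT).
S_0 * exp(-qT) = 28.7200 * 1.00000000 = 28.72000000
K * exp(-rT) = 25.2600 * 0.99104038 = 25.03367997
C = P + S*exp(-qT) - K*exp(-rT)
C = 0.0510 + 28.72000000 - 25.03367997 = 3.7373


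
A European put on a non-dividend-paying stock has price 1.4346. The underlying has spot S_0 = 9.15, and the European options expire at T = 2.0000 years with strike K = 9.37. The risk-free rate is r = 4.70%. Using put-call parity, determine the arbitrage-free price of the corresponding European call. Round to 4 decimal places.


Answer: Call price = 2.0553

Derivation:
Put-call parity: C - P = S_0 * exp(-qT) - K * exp(-rT).
S_0 * exp(-qT) = 9.1500 * 1.00000000 = 9.15000000
K * exp(-rT) = 9.3700 * 0.91028276 = 8.52934948
C = P + S*exp(-qT) - K*exp(-rT)
C = 1.4346 + 9.15000000 - 8.52934948 = 2.0553


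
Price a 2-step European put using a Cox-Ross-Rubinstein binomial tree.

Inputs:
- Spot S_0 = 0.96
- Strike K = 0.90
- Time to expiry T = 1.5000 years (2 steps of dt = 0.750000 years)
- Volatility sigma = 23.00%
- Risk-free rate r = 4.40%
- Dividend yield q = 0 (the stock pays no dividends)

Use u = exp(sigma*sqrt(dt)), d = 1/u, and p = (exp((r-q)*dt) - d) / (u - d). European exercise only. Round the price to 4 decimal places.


Answer: Price = V(0,0) = 0.0519

Derivation:
dt = T/N = 0.750000
u = exp(sigma*sqrt(dt)) = 1.220409; d = 1/u = 0.819398
p = (exp((r-q)*dt) - d) / (u - d) = 0.534032
Discount per step: exp(-r*dt) = 0.967539
Stock lattice S(k, i) with i counting down-moves:
  k=0: S(0,0) = 0.9600
  k=1: S(1,0) = 1.1716; S(1,1) = 0.7866
  k=2: S(2,0) = 1.4298; S(2,1) = 0.9600; S(2,2) = 0.6446
Terminal payoffs V(N, i) = max(K - S_T, 0):
  V(2,0) = 0.000000; V(2,1) = 0.000000; V(2,2) = 0.255444
Backward induction: V(k, i) = exp(-r*dt) * [p * V(k+1, i) + (1-p) * V(k+1, i+1)].
  V(1,0) = exp(-r*dt) * [p*0.000000 + (1-p)*0.000000] = 0.000000
  V(1,1) = exp(-r*dt) * [p*0.000000 + (1-p)*0.255444] = 0.115165
  V(0,0) = exp(-r*dt) * [p*0.000000 + (1-p)*0.115165] = 0.051921


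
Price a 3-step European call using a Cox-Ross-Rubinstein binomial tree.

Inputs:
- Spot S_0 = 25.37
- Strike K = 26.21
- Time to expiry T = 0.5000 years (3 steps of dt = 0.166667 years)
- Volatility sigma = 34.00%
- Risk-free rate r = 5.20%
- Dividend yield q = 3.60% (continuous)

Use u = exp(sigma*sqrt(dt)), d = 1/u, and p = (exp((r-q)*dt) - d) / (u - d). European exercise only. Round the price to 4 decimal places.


dt = T/N = 0.166667
u = exp(sigma*sqrt(dt)) = 1.148899; d = 1/u = 0.870398
p = (exp((r-q)*dt) - d) / (u - d) = 0.474942
Discount per step: exp(-r*dt) = 0.991371
Stock lattice S(k, i) with i counting down-moves:
  k=0: S(0,0) = 25.3700
  k=1: S(1,0) = 29.1476; S(1,1) = 22.0820
  k=2: S(2,0) = 33.4876; S(2,1) = 25.3700; S(2,2) = 19.2201
  k=3: S(3,0) = 38.4739; S(3,1) = 29.1476; S(3,2) = 22.0820; S(3,3) = 16.7292
Terminal payoffs V(N, i) = max(S_T - K, 0):
  V(3,0) = 12.263921; V(3,1) = 2.937577; V(3,2) = 0.000000; V(3,3) = 0.000000
Backward induction: V(k, i) = exp(-r*dt) * [p * V(k+1, i) + (1-p) * V(k+1, i+1)].
  V(2,0) = exp(-r*dt) * [p*12.263921 + (1-p)*2.937577] = 7.303481
  V(2,1) = exp(-r*dt) * [p*2.937577 + (1-p)*0.000000] = 1.383140
  V(2,2) = exp(-r*dt) * [p*0.000000 + (1-p)*0.000000] = 0.000000
  V(1,0) = exp(-r*dt) * [p*7.303481 + (1-p)*1.383140] = 4.158762
  V(1,1) = exp(-r*dt) * [p*1.383140 + (1-p)*0.000000] = 0.651243
  V(0,0) = exp(-r*dt) * [p*4.158762 + (1-p)*0.651243] = 2.297117

Answer: Price = V(0,0) = 2.2971


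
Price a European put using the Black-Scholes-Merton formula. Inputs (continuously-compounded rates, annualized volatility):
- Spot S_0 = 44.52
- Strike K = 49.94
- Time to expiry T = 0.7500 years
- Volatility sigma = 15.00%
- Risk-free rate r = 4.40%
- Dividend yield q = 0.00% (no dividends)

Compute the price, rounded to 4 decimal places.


d1 = (ln(S/K) + (r - q + 0.5*sigma^2) * T) / (sigma * sqrt(T)) = -0.56538956
d2 = d1 - sigma * sqrt(T) = -0.69529337
exp(-rT) = 0.96753856; exp(-qT) = 1.00000000
P = K * exp(-rT) * N(-d2) - S_0 * exp(-qT) * N(-d1)
N(-d1) = 0.71409559; N(-d2) = 0.75656427
P = 49.9400 * 0.96753856 * 0.75656427 - 44.5200 * 1.00000000 * 0.71409559 = 4.7648

Answer: Price = 4.7648


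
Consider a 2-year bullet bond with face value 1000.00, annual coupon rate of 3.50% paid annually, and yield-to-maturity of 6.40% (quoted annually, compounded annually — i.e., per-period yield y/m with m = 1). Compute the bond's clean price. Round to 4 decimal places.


Coupon per period c = face * coupon_rate / m = 35.000000
Periods per year m = 1; per-period yield y/m = 0.064000
Number of cashflows N = 2
Cashflows (t years, CF_t, discount factor 1/(1+y/m)^(m*t), PV):
  t = 1.0000: CF_t = 35.000000, DF = 0.939850, PV = 32.894737
  t = 2.0000: CF_t = 1035.000000, DF = 0.883317, PV = 914.233422
Price P = sum_t PV_t = 947.128159

Answer: Price = 947.1282


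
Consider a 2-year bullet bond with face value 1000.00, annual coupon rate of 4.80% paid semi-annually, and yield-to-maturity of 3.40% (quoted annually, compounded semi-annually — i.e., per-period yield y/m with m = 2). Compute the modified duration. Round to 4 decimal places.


Answer: Modified duration = 1.8995

Derivation:
Coupon per period c = face * coupon_rate / m = 24.000000
Periods per year m = 2; per-period yield y/m = 0.017000
Number of cashflows N = 4
Cashflows (t years, CF_t, discount factor 1/(1+y/m)^(m*t), PV):
  t = 0.5000: CF_t = 24.000000, DF = 0.983284, PV = 23.598820
  t = 1.0000: CF_t = 24.000000, DF = 0.966848, PV = 23.204346
  t = 1.5000: CF_t = 24.000000, DF = 0.950686, PV = 22.816466
  t = 2.0000: CF_t = 1024.000000, DF = 0.934795, PV = 957.229656
Price P = sum_t PV_t = 1026.849288
First compute Macaulay numerator sum_t t * PV_t:
  t * PV_t at t = 0.5000: 11.799410
  t * PV_t at t = 1.0000: 23.204346
  t * PV_t at t = 1.5000: 34.224699
  t * PV_t at t = 2.0000: 1914.459312
Macaulay duration D = 1983.687767 / 1026.849288 = 1.931820
Modified duration = D / (1 + y/m) = 1.931820 / (1 + 0.017000) = 1.899528


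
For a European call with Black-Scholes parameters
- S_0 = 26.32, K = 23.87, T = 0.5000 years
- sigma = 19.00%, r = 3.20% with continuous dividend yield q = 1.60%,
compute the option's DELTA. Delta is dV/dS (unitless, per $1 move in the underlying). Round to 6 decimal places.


d1 = 0.8539740960; d2 = 0.7196238076
phi(d1) = 0.2770452548; exp(-qT) = 0.9920319148; exp(-rT) = 0.9841273201
N(d1) = 0.8034403288
Delta = exp(-qT) * N(d1) = 0.9920319148 * 0.8034403288 = 0.797038

Answer: Delta = 0.797038


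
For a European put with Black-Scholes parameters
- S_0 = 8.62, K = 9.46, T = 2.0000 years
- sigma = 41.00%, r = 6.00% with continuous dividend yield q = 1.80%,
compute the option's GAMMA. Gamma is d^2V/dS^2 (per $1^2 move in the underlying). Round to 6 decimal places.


Answer: Gamma = 0.074151

Derivation:
d1 = 0.2744138300; d2 = -0.3054137306
phi(d1) = 0.3842007762; exp(-qT) = 0.9646402935; exp(-rT) = 0.8869204367
Gamma = exp(-qT) * phi(d1) / (S * sigma * sqrt(T)) = 0.9646402935 * 0.3842007762 / (8.6200 * 0.4100 * 1.4142135624) = 0.074151


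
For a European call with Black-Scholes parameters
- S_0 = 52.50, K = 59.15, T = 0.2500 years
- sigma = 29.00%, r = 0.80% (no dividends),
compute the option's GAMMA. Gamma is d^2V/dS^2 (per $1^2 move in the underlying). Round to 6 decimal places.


d1 = -0.7362132471; d2 = -0.8812132471
phi(d1) = 0.3042384513; exp(-qT) = 1.0000000000; exp(-rT) = 0.9980019987
Gamma = exp(-qT) * phi(d1) / (S * sigma * sqrt(T)) = 1.0000000000 * 0.3042384513 / (52.5000 * 0.2900 * 0.5000000000) = 0.039966

Answer: Gamma = 0.039966


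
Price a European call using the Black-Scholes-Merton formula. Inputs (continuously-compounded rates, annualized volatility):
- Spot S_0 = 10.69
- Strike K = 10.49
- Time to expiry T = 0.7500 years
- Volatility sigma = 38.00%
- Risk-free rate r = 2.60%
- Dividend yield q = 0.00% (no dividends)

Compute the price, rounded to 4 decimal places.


d1 = (ln(S/K) + (r - q + 0.5*sigma^2) * T) / (sigma * sqrt(T)) = 0.28118873
d2 = d1 - sigma * sqrt(T) = -0.04790092
exp(-rT) = 0.98068890; exp(-qT) = 1.00000000
C = S_0 * exp(-qT) * N(d1) - K * exp(-rT) * N(d2)
N(d1) = 0.61071718; N(d2) = 0.48089760
C = 10.6900 * 1.00000000 * 0.61071718 - 10.4900 * 0.98068890 * 0.48089760 = 1.5814

Answer: Price = 1.5814


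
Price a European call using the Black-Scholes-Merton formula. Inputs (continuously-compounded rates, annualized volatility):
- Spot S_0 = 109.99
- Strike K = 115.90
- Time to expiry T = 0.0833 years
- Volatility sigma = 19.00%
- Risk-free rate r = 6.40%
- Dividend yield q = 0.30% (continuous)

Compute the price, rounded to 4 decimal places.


Answer: Price = 0.6646

Derivation:
d1 = (ln(S/K) + (r - q + 0.5*sigma^2) * T) / (sigma * sqrt(T)) = -0.83434868
d2 = d1 - sigma * sqrt(T) = -0.88918598
exp(-rT) = 0.99468299; exp(-qT) = 0.99975013
C = S_0 * exp(-qT) * N(d1) - K * exp(-rT) * N(d2)
N(d1) = 0.20204226; N(d2) = 0.18695157
C = 109.9900 * 0.99975013 * 0.20204226 - 115.9000 * 0.99468299 * 0.18695157 = 0.6646


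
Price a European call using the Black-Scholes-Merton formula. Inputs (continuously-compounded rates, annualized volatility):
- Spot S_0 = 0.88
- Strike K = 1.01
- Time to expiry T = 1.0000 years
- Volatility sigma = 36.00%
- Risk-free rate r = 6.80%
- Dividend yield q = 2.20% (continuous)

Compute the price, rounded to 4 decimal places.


d1 = (ln(S/K) + (r - q + 0.5*sigma^2) * T) / (sigma * sqrt(T)) = -0.07495473
d2 = d1 - sigma * sqrt(T) = -0.43495473
exp(-rT) = 0.93426047; exp(-qT) = 0.97824024
C = S_0 * exp(-qT) * N(d1) - K * exp(-rT) * N(d2)
N(d1) = 0.47012537; N(d2) = 0.33179764
C = 0.8800 * 0.97824024 * 0.47012537 - 1.0100 * 0.93426047 * 0.33179764 = 0.0916

Answer: Price = 0.0916


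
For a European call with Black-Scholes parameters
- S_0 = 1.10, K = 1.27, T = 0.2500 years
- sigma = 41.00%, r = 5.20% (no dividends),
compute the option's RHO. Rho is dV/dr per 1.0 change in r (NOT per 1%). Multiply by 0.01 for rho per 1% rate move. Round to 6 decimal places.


d1 = -0.5350937593; d2 = -0.7400937593
phi(d1) = 0.3457286021; exp(-qT) = 1.0000000000; exp(-rT) = 0.9870841350
N(d2) = 0.2296215526
Rho = K*T*exp(-rT)*N(d2) = 1.2700 * 0.2500 * 0.9870841350 * 0.2296215526 = 0.071963

Answer: Rho = 0.071963


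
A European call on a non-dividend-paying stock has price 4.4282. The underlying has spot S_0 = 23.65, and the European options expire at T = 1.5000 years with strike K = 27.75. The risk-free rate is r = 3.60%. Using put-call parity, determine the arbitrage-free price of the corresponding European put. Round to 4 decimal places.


Put-call parity: C - P = S_0 * exp(-qT) - K * exp(-rT).
S_0 * exp(-qT) = 23.6500 * 1.00000000 = 23.65000000
K * exp(-rT) = 27.7500 * 0.94743211 = 26.29124096
P = C - S*exp(-qT) + K*exp(-rT)
P = 4.4282 - 23.65000000 + 26.29124096 = 7.0694

Answer: Put price = 7.0694


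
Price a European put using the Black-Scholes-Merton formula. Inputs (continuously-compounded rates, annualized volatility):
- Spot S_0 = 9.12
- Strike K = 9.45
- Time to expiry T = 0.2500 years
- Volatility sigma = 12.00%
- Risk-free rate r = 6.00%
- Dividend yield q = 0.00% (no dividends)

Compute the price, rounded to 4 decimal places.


d1 = (ln(S/K) + (r - q + 0.5*sigma^2) * T) / (sigma * sqrt(T)) = -0.31241562
d2 = d1 - sigma * sqrt(T) = -0.37241562
exp(-rT) = 0.98511194; exp(-qT) = 1.00000000
P = K * exp(-rT) * N(-d2) - S_0 * exp(-qT) * N(-d1)
N(-d1) = 0.62263766; N(-d2) = 0.64520829
P = 9.4500 * 0.98511194 * 0.64520829 - 9.1200 * 1.00000000 * 0.62263766 = 0.3280

Answer: Price = 0.3280


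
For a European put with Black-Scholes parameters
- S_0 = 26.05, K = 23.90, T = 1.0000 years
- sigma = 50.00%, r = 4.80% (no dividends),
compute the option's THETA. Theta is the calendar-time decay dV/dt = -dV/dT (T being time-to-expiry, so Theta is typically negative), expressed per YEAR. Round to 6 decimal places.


Answer: Theta = -1.732842

Derivation:
d1 = 0.5182786185; d2 = 0.0182786185
phi(d1) = 0.3488040777; exp(-qT) = 1.0000000000; exp(-rT) = 0.9531337871
Theta = -S*exp(-qT)*phi(d1)*sigma/(2*sqrt(T)) + r*K*exp(-rT)*N(-d2) - q*S*exp(-qT)*N(-d1)
N(-d1) = 0.3021319444; N(-d2) = 0.4927082923; sqrt(T) = 1.0000000000
Term 1 = -26.0500 * 1.0000000000 * 0.3488040777 * 0.5000 / (2 * 1.0000000000) = -2.2715865560
Term 2 = 0.0480 * 23.9000 * 0.9531337871 * 0.4927082923 = 0.5387445313
Term 3 = 0 (no dividend yield, q = 0)
Theta = -2.2715865560 + (0.5387445313) + (0.0000000000) = -1.732842


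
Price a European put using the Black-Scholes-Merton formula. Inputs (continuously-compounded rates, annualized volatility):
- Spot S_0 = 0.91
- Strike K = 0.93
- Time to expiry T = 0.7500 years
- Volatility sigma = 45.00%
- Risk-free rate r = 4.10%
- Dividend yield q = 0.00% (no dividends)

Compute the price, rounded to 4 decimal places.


d1 = (ln(S/K) + (r - q + 0.5*sigma^2) * T) / (sigma * sqrt(T)) = 0.21797542
d2 = d1 - sigma * sqrt(T) = -0.17173601
exp(-rT) = 0.96971797; exp(-qT) = 1.00000000
P = K * exp(-rT) * N(-d2) - S_0 * exp(-qT) * N(-d1)
N(-d1) = 0.41372413; N(-d2) = 0.56817746
P = 0.9300 * 0.96971797 * 0.56817746 - 0.9100 * 1.00000000 * 0.41372413 = 0.1359

Answer: Price = 0.1359


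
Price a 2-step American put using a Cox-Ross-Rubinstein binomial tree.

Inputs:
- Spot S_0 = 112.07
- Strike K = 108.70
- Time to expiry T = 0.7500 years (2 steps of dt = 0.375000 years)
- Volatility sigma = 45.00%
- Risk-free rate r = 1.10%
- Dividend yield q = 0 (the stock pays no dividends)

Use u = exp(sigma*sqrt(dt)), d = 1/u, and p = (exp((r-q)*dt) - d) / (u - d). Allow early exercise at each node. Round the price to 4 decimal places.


Answer: Price = V(0,0) = 13.7723

Derivation:
dt = T/N = 0.375000
u = exp(sigma*sqrt(dt)) = 1.317278; d = 1/u = 0.759141
p = (exp((r-q)*dt) - d) / (u - d) = 0.438947
Discount per step: exp(-r*dt) = 0.995883
Stock lattice S(k, i) with i counting down-moves:
  k=0: S(0,0) = 112.0700
  k=1: S(1,0) = 147.6274; S(1,1) = 85.0769
  k=2: S(2,0) = 194.4663; S(2,1) = 112.0700; S(2,2) = 64.5854
Terminal payoffs V(N, i) = max(K - S_T, 0):
  V(2,0) = 0.000000; V(2,1) = 0.000000; V(2,2) = 44.114593
Backward induction: V(k, i) = exp(-r*dt) * [p * V(k+1, i) + (1-p) * V(k+1, i+1)]; then take max(V_cont, immediate exercise) for American.
  V(1,0) = exp(-r*dt) * [p*0.000000 + (1-p)*0.000000] = 0.000000; exercise = 0.000000; V(1,0) = max -> 0.000000
  V(1,1) = exp(-r*dt) * [p*0.000000 + (1-p)*44.114593] = 24.648752; exercise = 23.623055; V(1,1) = max -> 24.648752
  V(0,0) = exp(-r*dt) * [p*0.000000 + (1-p)*24.648752] = 13.772336; exercise = 0.000000; V(0,0) = max -> 13.772336


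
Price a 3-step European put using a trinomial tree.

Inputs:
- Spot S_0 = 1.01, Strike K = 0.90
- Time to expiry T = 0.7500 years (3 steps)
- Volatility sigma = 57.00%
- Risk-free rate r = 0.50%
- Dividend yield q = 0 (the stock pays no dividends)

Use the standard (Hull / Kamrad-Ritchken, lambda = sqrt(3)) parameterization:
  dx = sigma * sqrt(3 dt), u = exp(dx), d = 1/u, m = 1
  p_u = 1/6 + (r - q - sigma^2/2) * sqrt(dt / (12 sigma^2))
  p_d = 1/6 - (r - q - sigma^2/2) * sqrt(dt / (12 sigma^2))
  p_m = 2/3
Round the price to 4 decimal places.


dt = T/N = 0.250000; dx = sigma*sqrt(3*dt) = 0.493634
u = exp(dx) = 1.638260; d = 1/u = 0.610404
p_u = 0.126797, p_m = 0.666667, p_d = 0.206537
Discount per step: exp(-r*dt) = 0.998751
Stock lattice S(k, j) with j the centered position index:
  k=0: S(0,+0) = 1.0100
  k=1: S(1,-1) = 0.6165; S(1,+0) = 1.0100; S(1,+1) = 1.6546
  k=2: S(2,-2) = 0.3763; S(2,-1) = 0.6165; S(2,+0) = 1.0100; S(2,+1) = 1.6546; S(2,+2) = 2.7107
  k=3: S(3,-3) = 0.2297; S(3,-2) = 0.3763; S(3,-1) = 0.6165; S(3,+0) = 1.0100; S(3,+1) = 1.6546; S(3,+2) = 2.7107; S(3,+3) = 4.4409
Terminal payoffs V(N, j) = max(K - S_T, 0):
  V(3,-3) = 0.670294; V(3,-2) = 0.523681; V(3,-1) = 0.283492; V(3,+0) = 0.000000; V(3,+1) = 0.000000; V(3,+2) = 0.000000; V(3,+3) = 0.000000
Backward induction: V(k, j) = exp(-r*dt) * [p_u * V(k+1, j+1) + p_m * V(k+1, j) + p_d * V(k+1, j-1)]
  V(2,-2) = exp(-r*dt) * [p_u*0.283492 + p_m*0.523681 + p_d*0.670294] = 0.522853
  V(2,-1) = exp(-r*dt) * [p_u*0.000000 + p_m*0.283492 + p_d*0.523681] = 0.296783
  V(2,+0) = exp(-r*dt) * [p_u*0.000000 + p_m*0.000000 + p_d*0.283492] = 0.058478
  V(2,+1) = exp(-r*dt) * [p_u*0.000000 + p_m*0.000000 + p_d*0.000000] = 0.000000
  V(2,+2) = exp(-r*dt) * [p_u*0.000000 + p_m*0.000000 + p_d*0.000000] = 0.000000
  V(1,-1) = exp(-r*dt) * [p_u*0.058478 + p_m*0.296783 + p_d*0.522853] = 0.312867
  V(1,+0) = exp(-r*dt) * [p_u*0.000000 + p_m*0.058478 + p_d*0.296783] = 0.100157
  V(1,+1) = exp(-r*dt) * [p_u*0.000000 + p_m*0.000000 + p_d*0.058478] = 0.012063
  V(0,+0) = exp(-r*dt) * [p_u*0.012063 + p_m*0.100157 + p_d*0.312867] = 0.132753

Answer: Price = V(0,0) = 0.1328


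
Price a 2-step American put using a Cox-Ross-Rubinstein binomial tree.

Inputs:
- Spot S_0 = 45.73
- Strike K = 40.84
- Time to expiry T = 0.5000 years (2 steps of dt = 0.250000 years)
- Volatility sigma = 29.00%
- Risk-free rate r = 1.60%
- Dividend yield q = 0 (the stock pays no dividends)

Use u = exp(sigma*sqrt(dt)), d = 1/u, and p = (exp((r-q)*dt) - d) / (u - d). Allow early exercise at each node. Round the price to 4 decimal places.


dt = T/N = 0.250000
u = exp(sigma*sqrt(dt)) = 1.156040; d = 1/u = 0.865022
p = (exp((r-q)*dt) - d) / (u - d) = 0.477586
Discount per step: exp(-r*dt) = 0.996008
Stock lattice S(k, i) with i counting down-moves:
  k=0: S(0,0) = 45.7300
  k=1: S(1,0) = 52.8657; S(1,1) = 39.5575
  k=2: S(2,0) = 61.1148; S(2,1) = 45.7300; S(2,2) = 34.2181
Terminal payoffs V(N, i) = max(K - S_T, 0):
  V(2,0) = 0.000000; V(2,1) = 0.000000; V(2,2) = 6.621907
Backward induction: V(k, i) = exp(-r*dt) * [p * V(k+1, i) + (1-p) * V(k+1, i+1)]; then take max(V_cont, immediate exercise) for American.
  V(1,0) = exp(-r*dt) * [p*0.000000 + (1-p)*0.000000] = 0.000000; exercise = 0.000000; V(1,0) = max -> 0.000000
  V(1,1) = exp(-r*dt) * [p*0.000000 + (1-p)*6.621907] = 3.445568; exercise = 1.282531; V(1,1) = max -> 3.445568
  V(0,0) = exp(-r*dt) * [p*0.000000 + (1-p)*3.445568] = 1.792828; exercise = 0.000000; V(0,0) = max -> 1.792828

Answer: Price = V(0,0) = 1.7928


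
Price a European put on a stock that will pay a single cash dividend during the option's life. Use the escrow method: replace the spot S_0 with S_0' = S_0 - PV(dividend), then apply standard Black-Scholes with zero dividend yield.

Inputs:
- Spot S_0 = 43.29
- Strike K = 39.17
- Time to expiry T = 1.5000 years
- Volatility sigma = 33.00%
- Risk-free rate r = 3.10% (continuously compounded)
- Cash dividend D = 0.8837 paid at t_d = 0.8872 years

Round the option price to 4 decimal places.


PV(D) = D * exp(-r * t_d) = 0.8837 * 0.97287157 = 0.85972661
S_0' = S_0 - PV(D) = 43.2900 - 0.85972661 = 42.43027339
d1 = (ln(S_0'/K) + (r + sigma^2/2)*T) / (sigma*sqrt(T)) = 0.51495191
d2 = d1 - sigma*sqrt(T) = 0.11078610
exp(-rT) = 0.95456456
N(-d1) = 0.30329331; N(-d2) = 0.45589298
P = K * exp(-rT) * N(-d2) - S_0' * N(-d1) = 39.1700 * 0.95456456 * 0.45589298 - 42.43027339 * 0.30329331 = 4.1772

Answer: Price = 4.1772


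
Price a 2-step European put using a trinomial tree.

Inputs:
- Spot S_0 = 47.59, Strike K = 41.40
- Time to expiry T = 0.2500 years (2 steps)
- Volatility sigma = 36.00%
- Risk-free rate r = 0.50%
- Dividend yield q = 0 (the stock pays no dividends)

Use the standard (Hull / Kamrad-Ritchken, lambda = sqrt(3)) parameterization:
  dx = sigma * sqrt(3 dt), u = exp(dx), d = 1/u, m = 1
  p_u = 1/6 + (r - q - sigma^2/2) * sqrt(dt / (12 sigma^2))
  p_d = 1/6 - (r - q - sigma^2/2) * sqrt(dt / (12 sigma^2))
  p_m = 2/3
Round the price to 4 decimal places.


Answer: Price = V(0,0) = 1.1516

Derivation:
dt = T/N = 0.125000; dx = sigma*sqrt(3*dt) = 0.220454
u = exp(dx) = 1.246643; d = 1/u = 0.802154
p_u = 0.149713, p_m = 0.666667, p_d = 0.183620
Discount per step: exp(-r*dt) = 0.999375
Stock lattice S(k, j) with j the centered position index:
  k=0: S(0,+0) = 47.5900
  k=1: S(1,-1) = 38.1745; S(1,+0) = 47.5900; S(1,+1) = 59.3277
  k=2: S(2,-2) = 30.6219; S(2,-1) = 38.1745; S(2,+0) = 47.5900; S(2,+1) = 59.3277; S(2,+2) = 73.9605
Terminal payoffs V(N, j) = max(K - S_T, 0):
  V(2,-2) = 10.778129; V(2,-1) = 3.225469; V(2,+0) = 0.000000; V(2,+1) = 0.000000; V(2,+2) = 0.000000
Backward induction: V(k, j) = exp(-r*dt) * [p_u * V(k+1, j+1) + p_m * V(k+1, j) + p_d * V(k+1, j-1)]
  V(1,-1) = exp(-r*dt) * [p_u*0.000000 + p_m*3.225469 + p_d*10.778129] = 4.126816
  V(1,+0) = exp(-r*dt) * [p_u*0.000000 + p_m*0.000000 + p_d*3.225469] = 0.591891
  V(1,+1) = exp(-r*dt) * [p_u*0.000000 + p_m*0.000000 + p_d*0.000000] = 0.000000
  V(0,+0) = exp(-r*dt) * [p_u*0.000000 + p_m*0.591891 + p_d*4.126816] = 1.151641


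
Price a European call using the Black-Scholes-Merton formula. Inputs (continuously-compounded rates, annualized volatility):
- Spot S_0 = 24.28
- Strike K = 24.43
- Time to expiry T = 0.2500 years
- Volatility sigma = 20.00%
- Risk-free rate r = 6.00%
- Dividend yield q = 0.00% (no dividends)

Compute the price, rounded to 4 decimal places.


d1 = (ln(S/K) + (r - q + 0.5*sigma^2) * T) / (sigma * sqrt(T)) = 0.13841081
d2 = d1 - sigma * sqrt(T) = 0.03841081
exp(-rT) = 0.98511194; exp(-qT) = 1.00000000
C = S_0 * exp(-qT) * N(d1) - K * exp(-rT) * N(d2)
N(d1) = 0.55504212; N(d2) = 0.51531993
C = 24.2800 * 1.00000000 * 0.55504212 - 24.4300 * 0.98511194 * 0.51531993 = 1.0746

Answer: Price = 1.0746


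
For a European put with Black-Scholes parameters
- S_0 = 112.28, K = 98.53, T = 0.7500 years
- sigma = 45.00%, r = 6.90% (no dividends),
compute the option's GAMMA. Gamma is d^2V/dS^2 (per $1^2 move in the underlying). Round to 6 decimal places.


Answer: Gamma = 0.007319

Derivation:
d1 = 0.6628550259; d2 = 0.2731435942
phi(d1) = 0.3202584587; exp(-qT) = 1.0000000000; exp(-rT) = 0.9495662287
Gamma = exp(-qT) * phi(d1) / (S * sigma * sqrt(T)) = 1.0000000000 * 0.3202584587 / (112.2800 * 0.4500 * 0.8660254038) = 0.007319


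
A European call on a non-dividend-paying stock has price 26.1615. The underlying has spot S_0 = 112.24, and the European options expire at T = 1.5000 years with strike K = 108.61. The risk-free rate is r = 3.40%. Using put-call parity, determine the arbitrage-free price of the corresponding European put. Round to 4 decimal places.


Put-call parity: C - P = S_0 * exp(-qT) - K * exp(-rT).
S_0 * exp(-qT) = 112.2400 * 1.00000000 = 112.24000000
K * exp(-rT) = 108.6100 * 0.95027867 = 103.20976641
P = C - S*exp(-qT) + K*exp(-rT)
P = 26.1615 - 112.24000000 + 103.20976641 = 17.1313

Answer: Put price = 17.1313
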